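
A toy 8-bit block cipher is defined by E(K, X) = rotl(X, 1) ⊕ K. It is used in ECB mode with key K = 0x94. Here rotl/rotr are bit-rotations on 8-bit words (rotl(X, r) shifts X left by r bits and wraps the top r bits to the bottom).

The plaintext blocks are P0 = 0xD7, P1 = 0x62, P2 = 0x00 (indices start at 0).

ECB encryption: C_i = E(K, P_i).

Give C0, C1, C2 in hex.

C0 = 0x3B, C1 = 0x50, C2 = 0x94

C0: E(K, 0xD7) = 0x3B.
C1: E(K, 0x62) = 0x50.
C2: E(K, 0x00) = 0x94.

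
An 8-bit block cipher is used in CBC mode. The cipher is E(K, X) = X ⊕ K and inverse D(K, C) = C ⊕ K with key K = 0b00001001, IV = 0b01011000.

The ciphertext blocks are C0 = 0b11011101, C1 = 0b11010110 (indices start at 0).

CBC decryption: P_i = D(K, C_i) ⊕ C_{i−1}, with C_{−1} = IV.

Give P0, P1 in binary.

P0 = 0b10001100, P1 = 0b00000010

P0: D(K, 0b11011101) = 0b11010100; 0b11010100 ⊕ 0b01011000 = 0b10001100.
P1: D(K, 0b11010110) = 0b11011111; 0b11011111 ⊕ 0b11011101 = 0b00000010.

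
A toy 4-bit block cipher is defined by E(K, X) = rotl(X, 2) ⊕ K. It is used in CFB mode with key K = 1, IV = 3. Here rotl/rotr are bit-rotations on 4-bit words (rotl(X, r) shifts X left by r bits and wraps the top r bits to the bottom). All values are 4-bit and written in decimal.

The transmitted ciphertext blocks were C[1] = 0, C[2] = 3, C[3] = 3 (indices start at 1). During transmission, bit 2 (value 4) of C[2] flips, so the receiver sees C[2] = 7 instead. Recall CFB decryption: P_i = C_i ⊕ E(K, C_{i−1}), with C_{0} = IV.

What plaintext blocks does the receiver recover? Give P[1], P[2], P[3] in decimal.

Only C[2] changed, to 7. In CFB, a change in C_i flips the same bit in P_i and garbles P_{i+1}. Decrypting the received ciphertext:
P[1]: E(K, 3) = 13; 0 ⊕ 13 = 13.
P[2]: E(K, 0) = 1; 7 ⊕ 1 = 6.
P[3]: E(K, 7) = 12; 3 ⊕ 12 = 15.
Blocks that differ from the original plaintext: P[2], P[3].

P[1] = 13, P[2] = 6, P[3] = 15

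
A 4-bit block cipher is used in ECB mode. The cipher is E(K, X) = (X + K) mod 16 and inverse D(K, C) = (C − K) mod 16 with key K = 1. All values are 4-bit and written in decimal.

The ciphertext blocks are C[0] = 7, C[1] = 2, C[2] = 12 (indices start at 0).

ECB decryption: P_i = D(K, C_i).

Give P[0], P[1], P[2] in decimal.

P[0]: D(K, 7) = 6.
P[1]: D(K, 2) = 1.
P[2]: D(K, 12) = 11.

P[0] = 6, P[1] = 1, P[2] = 11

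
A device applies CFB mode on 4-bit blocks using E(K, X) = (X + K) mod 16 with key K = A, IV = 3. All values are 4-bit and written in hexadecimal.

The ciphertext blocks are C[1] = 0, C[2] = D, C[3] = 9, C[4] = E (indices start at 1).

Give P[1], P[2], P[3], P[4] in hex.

CFB decryption: P_i = C_i ⊕ E(K, C_{i−1}), with C_{0} = IV.
P[1]: E(K, 3) = D; 0 ⊕ D = D.
P[2]: E(K, 0) = A; D ⊕ A = 7.
P[3]: E(K, D) = 7; 9 ⊕ 7 = E.
P[4]: E(K, 9) = 3; E ⊕ 3 = D.

P[1] = D, P[2] = 7, P[3] = E, P[4] = D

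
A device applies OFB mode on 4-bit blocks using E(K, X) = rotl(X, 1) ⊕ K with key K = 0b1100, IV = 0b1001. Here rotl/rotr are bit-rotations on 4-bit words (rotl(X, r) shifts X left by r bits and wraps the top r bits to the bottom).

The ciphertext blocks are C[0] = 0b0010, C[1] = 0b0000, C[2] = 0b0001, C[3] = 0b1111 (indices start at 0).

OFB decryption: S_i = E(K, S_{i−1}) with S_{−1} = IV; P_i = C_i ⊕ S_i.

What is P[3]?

P[0]: S = E(K, 0b1001) = 0b1111; 0b0010 ⊕ 0b1111 = 0b1101.
P[1]: S = E(K, 0b1111) = 0b0011; 0b0000 ⊕ 0b0011 = 0b0011.
P[2]: S = E(K, 0b0011) = 0b1010; 0b0001 ⊕ 0b1010 = 0b1011.
P[3]: S = E(K, 0b1010) = 0b1001; 0b1111 ⊕ 0b1001 = 0b0110.

P[3] = 0b0110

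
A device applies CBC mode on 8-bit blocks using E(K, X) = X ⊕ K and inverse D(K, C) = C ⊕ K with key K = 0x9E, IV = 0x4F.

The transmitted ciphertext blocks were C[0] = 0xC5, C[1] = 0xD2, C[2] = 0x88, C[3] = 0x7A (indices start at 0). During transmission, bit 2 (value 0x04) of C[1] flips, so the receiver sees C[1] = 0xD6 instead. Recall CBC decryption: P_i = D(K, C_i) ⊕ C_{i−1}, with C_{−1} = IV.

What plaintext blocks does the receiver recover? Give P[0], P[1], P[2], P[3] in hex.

P[0] = 0x14, P[1] = 0x8D, P[2] = 0xC0, P[3] = 0x6C

Only C[1] changed, to 0xD6. In CBC, a change in C_i garbles P_i and flips the same bit in P_{i+1}. Decrypting the received ciphertext:
P[0]: D(K, 0xC5) = 0x5B; 0x5B ⊕ 0x4F = 0x14.
P[1]: D(K, 0xD6) = 0x48; 0x48 ⊕ 0xC5 = 0x8D.
P[2]: D(K, 0x88) = 0x16; 0x16 ⊕ 0xD6 = 0xC0.
P[3]: D(K, 0x7A) = 0xE4; 0xE4 ⊕ 0x88 = 0x6C.
Blocks that differ from the original plaintext: P[1], P[2].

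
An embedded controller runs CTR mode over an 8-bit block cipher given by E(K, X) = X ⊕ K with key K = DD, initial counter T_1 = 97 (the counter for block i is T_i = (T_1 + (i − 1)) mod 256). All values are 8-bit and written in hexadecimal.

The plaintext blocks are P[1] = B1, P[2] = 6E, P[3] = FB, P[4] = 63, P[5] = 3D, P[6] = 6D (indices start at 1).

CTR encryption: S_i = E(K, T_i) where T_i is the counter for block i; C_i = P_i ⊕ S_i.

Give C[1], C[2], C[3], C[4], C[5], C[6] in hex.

C[1]: T = 97, S = E(K, T) = 4A; B1 ⊕ 4A = FB.
C[2]: T = 98, S = E(K, T) = 45; 6E ⊕ 45 = 2B.
C[3]: T = 99, S = E(K, T) = 44; FB ⊕ 44 = BF.
C[4]: T = 9A, S = E(K, T) = 47; 63 ⊕ 47 = 24.
C[5]: T = 9B, S = E(K, T) = 46; 3D ⊕ 46 = 7B.
C[6]: T = 9C, S = E(K, T) = 41; 6D ⊕ 41 = 2C.

C[1] = FB, C[2] = 2B, C[3] = BF, C[4] = 24, C[5] = 7B, C[6] = 2C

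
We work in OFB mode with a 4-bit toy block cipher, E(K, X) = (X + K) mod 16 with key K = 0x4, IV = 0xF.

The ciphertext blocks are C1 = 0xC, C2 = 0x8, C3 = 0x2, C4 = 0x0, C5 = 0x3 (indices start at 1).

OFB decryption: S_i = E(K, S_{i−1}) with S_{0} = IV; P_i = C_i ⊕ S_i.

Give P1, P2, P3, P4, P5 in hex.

P1: S = E(K, 0xF) = 0x3; 0xC ⊕ 0x3 = 0xF.
P2: S = E(K, 0x3) = 0x7; 0x8 ⊕ 0x7 = 0xF.
P3: S = E(K, 0x7) = 0xB; 0x2 ⊕ 0xB = 0x9.
P4: S = E(K, 0xB) = 0xF; 0x0 ⊕ 0xF = 0xF.
P5: S = E(K, 0xF) = 0x3; 0x3 ⊕ 0x3 = 0x0.

P1 = 0xF, P2 = 0xF, P3 = 0x9, P4 = 0xF, P5 = 0x0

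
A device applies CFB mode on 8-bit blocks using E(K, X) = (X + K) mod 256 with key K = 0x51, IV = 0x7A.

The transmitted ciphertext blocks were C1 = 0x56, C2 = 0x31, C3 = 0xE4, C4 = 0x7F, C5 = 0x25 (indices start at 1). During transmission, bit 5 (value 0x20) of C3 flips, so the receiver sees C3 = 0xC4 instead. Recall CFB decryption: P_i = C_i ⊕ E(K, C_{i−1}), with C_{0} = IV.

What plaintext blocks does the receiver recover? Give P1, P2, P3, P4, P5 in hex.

P1 = 0x9D, P2 = 0x96, P3 = 0x46, P4 = 0x6A, P5 = 0xF5

Only C3 changed, to 0xC4. In CFB, a change in C_i flips the same bit in P_i and garbles P_{i+1}. Decrypting the received ciphertext:
P1: E(K, 0x7A) = 0xCB; 0x56 ⊕ 0xCB = 0x9D.
P2: E(K, 0x56) = 0xA7; 0x31 ⊕ 0xA7 = 0x96.
P3: E(K, 0x31) = 0x82; 0xC4 ⊕ 0x82 = 0x46.
P4: E(K, 0xC4) = 0x15; 0x7F ⊕ 0x15 = 0x6A.
P5: E(K, 0x7F) = 0xD0; 0x25 ⊕ 0xD0 = 0xF5.
Blocks that differ from the original plaintext: P3, P4.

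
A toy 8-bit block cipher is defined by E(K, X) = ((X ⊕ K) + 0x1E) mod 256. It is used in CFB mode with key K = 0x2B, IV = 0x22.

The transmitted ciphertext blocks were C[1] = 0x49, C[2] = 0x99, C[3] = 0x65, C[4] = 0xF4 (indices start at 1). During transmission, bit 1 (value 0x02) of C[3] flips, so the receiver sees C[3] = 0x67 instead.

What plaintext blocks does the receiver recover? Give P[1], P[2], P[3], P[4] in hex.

CFB decryption: P_i = C_i ⊕ E(K, C_{i−1}), with C_{0} = IV.
Only C[3] changed, to 0x67. In CFB, a change in C_i flips the same bit in P_i and garbles P_{i+1}. Decrypting the received ciphertext:
P[1]: E(K, 0x22) = 0x27; 0x49 ⊕ 0x27 = 0x6E.
P[2]: E(K, 0x49) = 0x80; 0x99 ⊕ 0x80 = 0x19.
P[3]: E(K, 0x99) = 0xD0; 0x67 ⊕ 0xD0 = 0xB7.
P[4]: E(K, 0x67) = 0x6A; 0xF4 ⊕ 0x6A = 0x9E.
Blocks that differ from the original plaintext: P[3], P[4].

P[1] = 0x6E, P[2] = 0x19, P[3] = 0xB7, P[4] = 0x9E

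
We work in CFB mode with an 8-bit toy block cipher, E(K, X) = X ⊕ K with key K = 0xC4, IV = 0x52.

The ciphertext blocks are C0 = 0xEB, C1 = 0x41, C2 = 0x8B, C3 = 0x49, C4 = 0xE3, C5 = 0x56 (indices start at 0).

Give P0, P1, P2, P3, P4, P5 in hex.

P0 = 0x7D, P1 = 0x6E, P2 = 0x0E, P3 = 0x06, P4 = 0x6E, P5 = 0x71

CFB decryption: P_i = C_i ⊕ E(K, C_{i−1}), with C_{−1} = IV.
P0: E(K, 0x52) = 0x96; 0xEB ⊕ 0x96 = 0x7D.
P1: E(K, 0xEB) = 0x2F; 0x41 ⊕ 0x2F = 0x6E.
P2: E(K, 0x41) = 0x85; 0x8B ⊕ 0x85 = 0x0E.
P3: E(K, 0x8B) = 0x4F; 0x49 ⊕ 0x4F = 0x06.
P4: E(K, 0x49) = 0x8D; 0xE3 ⊕ 0x8D = 0x6E.
P5: E(K, 0xE3) = 0x27; 0x56 ⊕ 0x27 = 0x71.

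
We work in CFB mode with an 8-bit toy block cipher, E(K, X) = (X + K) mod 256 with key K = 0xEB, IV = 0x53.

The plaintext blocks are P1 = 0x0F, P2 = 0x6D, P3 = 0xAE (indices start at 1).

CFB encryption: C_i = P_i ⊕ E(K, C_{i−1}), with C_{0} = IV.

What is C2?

C1: E(K, 0x53) = 0x3E; 0x0F ⊕ 0x3E = 0x31.
C2: E(K, 0x31) = 0x1C; 0x6D ⊕ 0x1C = 0x71.

C2 = 0x71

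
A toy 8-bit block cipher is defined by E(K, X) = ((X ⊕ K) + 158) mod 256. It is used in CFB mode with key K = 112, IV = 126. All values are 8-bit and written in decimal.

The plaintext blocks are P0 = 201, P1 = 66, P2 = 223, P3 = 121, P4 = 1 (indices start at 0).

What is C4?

C4 = 228

CFB encryption: C_i = P_i ⊕ E(K, C_{i−1}), with C_{−1} = IV.
C0: E(K, 126) = 172; 201 ⊕ 172 = 101.
C1: E(K, 101) = 179; 66 ⊕ 179 = 241.
C2: E(K, 241) = 31; 223 ⊕ 31 = 192.
C3: E(K, 192) = 78; 121 ⊕ 78 = 55.
C4: E(K, 55) = 229; 1 ⊕ 229 = 228.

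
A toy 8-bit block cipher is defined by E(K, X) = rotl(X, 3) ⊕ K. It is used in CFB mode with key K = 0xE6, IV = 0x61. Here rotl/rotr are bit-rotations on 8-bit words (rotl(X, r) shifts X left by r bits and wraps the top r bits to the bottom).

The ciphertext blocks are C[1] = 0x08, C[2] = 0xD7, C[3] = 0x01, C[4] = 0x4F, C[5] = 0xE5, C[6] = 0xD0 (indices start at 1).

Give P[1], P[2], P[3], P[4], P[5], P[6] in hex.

P[1] = 0xE5, P[2] = 0x71, P[3] = 0x59, P[4] = 0xA1, P[5] = 0x79, P[6] = 0x19

CFB decryption: P_i = C_i ⊕ E(K, C_{i−1}), with C_{0} = IV.
P[1]: E(K, 0x61) = 0xED; 0x08 ⊕ 0xED = 0xE5.
P[2]: E(K, 0x08) = 0xA6; 0xD7 ⊕ 0xA6 = 0x71.
P[3]: E(K, 0xD7) = 0x58; 0x01 ⊕ 0x58 = 0x59.
P[4]: E(K, 0x01) = 0xEE; 0x4F ⊕ 0xEE = 0xA1.
P[5]: E(K, 0x4F) = 0x9C; 0xE5 ⊕ 0x9C = 0x79.
P[6]: E(K, 0xE5) = 0xC9; 0xD0 ⊕ 0xC9 = 0x19.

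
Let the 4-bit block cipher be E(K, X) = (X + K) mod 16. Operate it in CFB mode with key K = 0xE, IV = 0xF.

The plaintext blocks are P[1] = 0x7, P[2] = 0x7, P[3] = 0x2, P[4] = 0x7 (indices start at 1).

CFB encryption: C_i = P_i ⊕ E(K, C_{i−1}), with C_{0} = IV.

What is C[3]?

C[3] = 0xF

C[1]: E(K, 0xF) = 0xD; 0x7 ⊕ 0xD = 0xA.
C[2]: E(K, 0xA) = 0x8; 0x7 ⊕ 0x8 = 0xF.
C[3]: E(K, 0xF) = 0xD; 0x2 ⊕ 0xD = 0xF.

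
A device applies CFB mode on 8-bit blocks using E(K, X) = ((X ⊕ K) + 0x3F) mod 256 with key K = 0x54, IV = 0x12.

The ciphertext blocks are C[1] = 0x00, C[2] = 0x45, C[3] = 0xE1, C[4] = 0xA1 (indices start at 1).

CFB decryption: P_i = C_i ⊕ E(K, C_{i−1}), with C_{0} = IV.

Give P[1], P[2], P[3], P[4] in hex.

P[1] = 0x85, P[2] = 0xD6, P[3] = 0xB1, P[4] = 0x55

P[1]: E(K, 0x12) = 0x85; 0x00 ⊕ 0x85 = 0x85.
P[2]: E(K, 0x00) = 0x93; 0x45 ⊕ 0x93 = 0xD6.
P[3]: E(K, 0x45) = 0x50; 0xE1 ⊕ 0x50 = 0xB1.
P[4]: E(K, 0xE1) = 0xF4; 0xA1 ⊕ 0xF4 = 0x55.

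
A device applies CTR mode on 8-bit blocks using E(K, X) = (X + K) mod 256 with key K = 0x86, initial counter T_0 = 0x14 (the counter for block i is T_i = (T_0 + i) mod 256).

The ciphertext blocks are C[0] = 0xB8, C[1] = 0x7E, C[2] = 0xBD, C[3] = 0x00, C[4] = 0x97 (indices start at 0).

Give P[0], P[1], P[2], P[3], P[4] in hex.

P[0] = 0x22, P[1] = 0xE5, P[2] = 0x21, P[3] = 0x9D, P[4] = 0x09

CTR decryption: S_i = E(K, T_i) where T_i is the counter for block i; P_i = C_i ⊕ S_i.
P[0]: T = 0x14, S = E(K, T) = 0x9A; 0xB8 ⊕ 0x9A = 0x22.
P[1]: T = 0x15, S = E(K, T) = 0x9B; 0x7E ⊕ 0x9B = 0xE5.
P[2]: T = 0x16, S = E(K, T) = 0x9C; 0xBD ⊕ 0x9C = 0x21.
P[3]: T = 0x17, S = E(K, T) = 0x9D; 0x00 ⊕ 0x9D = 0x9D.
P[4]: T = 0x18, S = E(K, T) = 0x9E; 0x97 ⊕ 0x9E = 0x09.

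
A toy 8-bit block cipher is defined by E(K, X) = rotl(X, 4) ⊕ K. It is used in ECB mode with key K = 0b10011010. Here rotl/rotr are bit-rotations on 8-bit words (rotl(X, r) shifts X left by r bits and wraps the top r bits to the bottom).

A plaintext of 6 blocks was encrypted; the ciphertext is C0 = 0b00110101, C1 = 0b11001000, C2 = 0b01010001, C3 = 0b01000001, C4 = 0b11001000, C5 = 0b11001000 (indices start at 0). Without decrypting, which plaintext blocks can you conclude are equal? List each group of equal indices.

P1 = P4 = P5

ECB encrypts each block independently with the same key, so equal ciphertext blocks imply equal plaintext blocks.
C1 = C4 = C5 = 0b11001000, so P1 = P4 = P5.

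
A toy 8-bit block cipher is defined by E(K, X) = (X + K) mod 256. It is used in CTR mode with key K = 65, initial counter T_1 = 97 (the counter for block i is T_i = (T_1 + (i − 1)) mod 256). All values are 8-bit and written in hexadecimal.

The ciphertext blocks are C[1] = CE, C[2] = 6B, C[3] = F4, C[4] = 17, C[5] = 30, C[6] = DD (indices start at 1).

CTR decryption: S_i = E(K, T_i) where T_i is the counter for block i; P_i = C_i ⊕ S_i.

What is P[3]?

P[3]: T = 99, S = E(K, T) = FE; F4 ⊕ FE = 0A.

P[3] = 0A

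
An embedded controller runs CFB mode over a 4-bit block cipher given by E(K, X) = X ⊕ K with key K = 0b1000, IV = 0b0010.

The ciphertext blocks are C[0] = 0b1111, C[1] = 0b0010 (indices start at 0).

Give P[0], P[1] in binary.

P[0] = 0b0101, P[1] = 0b0101

CFB decryption: P_i = C_i ⊕ E(K, C_{i−1}), with C_{−1} = IV.
P[0]: E(K, 0b0010) = 0b1010; 0b1111 ⊕ 0b1010 = 0b0101.
P[1]: E(K, 0b1111) = 0b0111; 0b0010 ⊕ 0b0111 = 0b0101.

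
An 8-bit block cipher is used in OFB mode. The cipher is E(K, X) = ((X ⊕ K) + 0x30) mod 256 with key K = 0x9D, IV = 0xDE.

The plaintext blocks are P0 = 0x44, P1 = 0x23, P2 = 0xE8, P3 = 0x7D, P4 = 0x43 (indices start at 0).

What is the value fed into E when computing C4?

OFB encryption: S_i = E(K, S_{i−1}) with S_{−1} = IV; C_i = P_i ⊕ S_i.
C0: S = E(K, 0xDE) = 0x73; 0x44 ⊕ 0x73 = 0x37.
C1: S = E(K, 0x73) = 0x1E; 0x23 ⊕ 0x1E = 0x3D.
C2: S = E(K, 0x1E) = 0xB3; 0xE8 ⊕ 0xB3 = 0x5B.
C3: S = E(K, 0xB3) = 0x5E; 0x7D ⊕ 0x5E = 0x23.
C4: S = E(K, 0x5E) = 0xF3; 0x43 ⊕ 0xF3 = 0xB0.
So the input to E for block 4 is 0x5E.

0x5E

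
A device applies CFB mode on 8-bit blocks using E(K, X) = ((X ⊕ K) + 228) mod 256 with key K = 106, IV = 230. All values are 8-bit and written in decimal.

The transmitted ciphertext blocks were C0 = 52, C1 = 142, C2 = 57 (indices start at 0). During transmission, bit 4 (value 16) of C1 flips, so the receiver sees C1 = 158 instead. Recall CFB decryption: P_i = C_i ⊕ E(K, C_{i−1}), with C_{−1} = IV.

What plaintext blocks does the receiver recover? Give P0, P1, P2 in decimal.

Only C1 changed, to 158. In CFB, a change in C_i flips the same bit in P_i and garbles P_{i+1}. Decrypting the received ciphertext:
P0: E(K, 230) = 112; 52 ⊕ 112 = 68.
P1: E(K, 52) = 66; 158 ⊕ 66 = 220.
P2: E(K, 158) = 216; 57 ⊕ 216 = 225.
Blocks that differ from the original plaintext: P1, P2.

P0 = 68, P1 = 220, P2 = 225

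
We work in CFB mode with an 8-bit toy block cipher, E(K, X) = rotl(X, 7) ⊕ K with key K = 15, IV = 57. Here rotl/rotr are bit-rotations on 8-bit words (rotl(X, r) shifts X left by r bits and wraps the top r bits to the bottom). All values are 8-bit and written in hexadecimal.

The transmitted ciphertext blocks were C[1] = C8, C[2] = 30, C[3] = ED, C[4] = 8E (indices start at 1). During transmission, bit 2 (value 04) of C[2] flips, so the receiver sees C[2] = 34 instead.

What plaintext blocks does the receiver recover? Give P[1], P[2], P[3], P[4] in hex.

CFB decryption: P_i = C_i ⊕ E(K, C_{i−1}), with C_{0} = IV.
Only C[2] changed, to 34. In CFB, a change in C_i flips the same bit in P_i and garbles P_{i+1}. Decrypting the received ciphertext:
P[1]: E(K, 57) = BE; C8 ⊕ BE = 76.
P[2]: E(K, C8) = 71; 34 ⊕ 71 = 45.
P[3]: E(K, 34) = 0F; ED ⊕ 0F = E2.
P[4]: E(K, ED) = E3; 8E ⊕ E3 = 6D.
Blocks that differ from the original plaintext: P[2], P[3].

P[1] = 76, P[2] = 45, P[3] = E2, P[4] = 6D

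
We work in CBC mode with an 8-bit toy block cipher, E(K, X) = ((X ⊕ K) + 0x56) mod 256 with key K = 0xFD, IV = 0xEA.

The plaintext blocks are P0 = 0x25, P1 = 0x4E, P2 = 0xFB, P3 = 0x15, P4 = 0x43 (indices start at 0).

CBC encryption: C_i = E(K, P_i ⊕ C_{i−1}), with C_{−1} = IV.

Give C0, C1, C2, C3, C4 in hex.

C0: P0 ⊕ 0xEA = 0xCF; E(K, 0xCF) = 0x88.
C1: P1 ⊕ 0x88 = 0xC6; E(K, 0xC6) = 0x91.
C2: P2 ⊕ 0x91 = 0x6A; E(K, 0x6A) = 0xED.
C3: P3 ⊕ 0xED = 0xF8; E(K, 0xF8) = 0x5B.
C4: P4 ⊕ 0x5B = 0x18; E(K, 0x18) = 0x3B.

C0 = 0x88, C1 = 0x91, C2 = 0xED, C3 = 0x5B, C4 = 0x3B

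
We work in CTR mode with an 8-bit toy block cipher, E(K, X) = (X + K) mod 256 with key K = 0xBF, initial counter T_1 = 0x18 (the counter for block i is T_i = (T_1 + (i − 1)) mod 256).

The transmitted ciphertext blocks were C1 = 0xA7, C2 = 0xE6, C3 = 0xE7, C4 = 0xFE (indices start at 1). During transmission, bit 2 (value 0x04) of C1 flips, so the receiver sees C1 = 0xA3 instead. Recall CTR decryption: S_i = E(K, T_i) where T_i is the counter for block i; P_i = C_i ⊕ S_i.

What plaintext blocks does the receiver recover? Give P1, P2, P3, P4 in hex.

P1 = 0x74, P2 = 0x3E, P3 = 0x3E, P4 = 0x24

Only C1 changed, to 0xA3. In CTR, a change in C_i flips the same bit in P_i only; the keystream is unaffected. Decrypting the received ciphertext:
P1: T = 0x18, S = E(K, T) = 0xD7; 0xA3 ⊕ 0xD7 = 0x74.
P2: T = 0x19, S = E(K, T) = 0xD8; 0xE6 ⊕ 0xD8 = 0x3E.
P3: T = 0x1A, S = E(K, T) = 0xD9; 0xE7 ⊕ 0xD9 = 0x3E.
P4: T = 0x1B, S = E(K, T) = 0xDA; 0xFE ⊕ 0xDA = 0x24.
Blocks that differ from the original plaintext: P1.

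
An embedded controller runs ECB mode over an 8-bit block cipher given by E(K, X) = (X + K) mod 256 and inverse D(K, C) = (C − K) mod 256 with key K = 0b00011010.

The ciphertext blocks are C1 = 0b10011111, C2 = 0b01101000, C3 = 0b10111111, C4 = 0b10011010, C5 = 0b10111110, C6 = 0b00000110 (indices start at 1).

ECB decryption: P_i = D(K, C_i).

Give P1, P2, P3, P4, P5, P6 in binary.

P1 = 0b10000101, P2 = 0b01001110, P3 = 0b10100101, P4 = 0b10000000, P5 = 0b10100100, P6 = 0b11101100

P1: D(K, 0b10011111) = 0b10000101.
P2: D(K, 0b01101000) = 0b01001110.
P3: D(K, 0b10111111) = 0b10100101.
P4: D(K, 0b10011010) = 0b10000000.
P5: D(K, 0b10111110) = 0b10100100.
P6: D(K, 0b00000110) = 0b11101100.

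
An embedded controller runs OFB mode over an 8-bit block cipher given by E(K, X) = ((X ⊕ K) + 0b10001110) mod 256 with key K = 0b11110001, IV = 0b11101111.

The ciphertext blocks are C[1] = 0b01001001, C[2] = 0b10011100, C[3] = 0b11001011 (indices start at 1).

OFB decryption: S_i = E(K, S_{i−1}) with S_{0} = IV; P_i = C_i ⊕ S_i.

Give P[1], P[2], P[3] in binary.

P[1]: S = E(K, 0b11101111) = 0b10101100; 0b01001001 ⊕ 0b10101100 = 0b11100101.
P[2]: S = E(K, 0b10101100) = 0b11101011; 0b10011100 ⊕ 0b11101011 = 0b01110111.
P[3]: S = E(K, 0b11101011) = 0b10101000; 0b11001011 ⊕ 0b10101000 = 0b01100011.

P[1] = 0b11100101, P[2] = 0b01110111, P[3] = 0b01100011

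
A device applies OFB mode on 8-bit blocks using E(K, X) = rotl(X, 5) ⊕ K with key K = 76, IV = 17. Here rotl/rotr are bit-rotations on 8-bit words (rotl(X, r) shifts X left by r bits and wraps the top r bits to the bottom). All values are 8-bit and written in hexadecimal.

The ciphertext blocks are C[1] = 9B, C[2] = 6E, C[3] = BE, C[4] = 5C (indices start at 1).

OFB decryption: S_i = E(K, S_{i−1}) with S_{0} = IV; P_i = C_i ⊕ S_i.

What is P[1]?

P[1] = 0F

P[1]: S = E(K, 17) = 94; 9B ⊕ 94 = 0F.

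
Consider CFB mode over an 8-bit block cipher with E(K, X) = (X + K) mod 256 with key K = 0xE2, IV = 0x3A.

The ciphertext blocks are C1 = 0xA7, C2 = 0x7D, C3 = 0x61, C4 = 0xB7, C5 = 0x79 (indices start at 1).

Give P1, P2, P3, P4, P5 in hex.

CFB decryption: P_i = C_i ⊕ E(K, C_{i−1}), with C_{0} = IV.
P1: E(K, 0x3A) = 0x1C; 0xA7 ⊕ 0x1C = 0xBB.
P2: E(K, 0xA7) = 0x89; 0x7D ⊕ 0x89 = 0xF4.
P3: E(K, 0x7D) = 0x5F; 0x61 ⊕ 0x5F = 0x3E.
P4: E(K, 0x61) = 0x43; 0xB7 ⊕ 0x43 = 0xF4.
P5: E(K, 0xB7) = 0x99; 0x79 ⊕ 0x99 = 0xE0.

P1 = 0xBB, P2 = 0xF4, P3 = 0x3E, P4 = 0xF4, P5 = 0xE0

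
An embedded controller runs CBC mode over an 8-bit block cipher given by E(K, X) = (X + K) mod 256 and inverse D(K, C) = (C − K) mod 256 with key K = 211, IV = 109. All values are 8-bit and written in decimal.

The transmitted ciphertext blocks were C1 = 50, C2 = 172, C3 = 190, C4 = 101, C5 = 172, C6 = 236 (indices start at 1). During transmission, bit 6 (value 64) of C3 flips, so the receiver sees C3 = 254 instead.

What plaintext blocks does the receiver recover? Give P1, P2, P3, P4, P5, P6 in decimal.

P1 = 50, P2 = 235, P3 = 135, P4 = 108, P5 = 188, P6 = 181

CBC decryption: P_i = D(K, C_i) ⊕ C_{i−1}, with C_{0} = IV.
Only C3 changed, to 254. In CBC, a change in C_i garbles P_i and flips the same bit in P_{i+1}. Decrypting the received ciphertext:
P1: D(K, 50) = 95; 95 ⊕ 109 = 50.
P2: D(K, 172) = 217; 217 ⊕ 50 = 235.
P3: D(K, 254) = 43; 43 ⊕ 172 = 135.
P4: D(K, 101) = 146; 146 ⊕ 254 = 108.
P5: D(K, 172) = 217; 217 ⊕ 101 = 188.
P6: D(K, 236) = 25; 25 ⊕ 172 = 181.
Blocks that differ from the original plaintext: P3, P4.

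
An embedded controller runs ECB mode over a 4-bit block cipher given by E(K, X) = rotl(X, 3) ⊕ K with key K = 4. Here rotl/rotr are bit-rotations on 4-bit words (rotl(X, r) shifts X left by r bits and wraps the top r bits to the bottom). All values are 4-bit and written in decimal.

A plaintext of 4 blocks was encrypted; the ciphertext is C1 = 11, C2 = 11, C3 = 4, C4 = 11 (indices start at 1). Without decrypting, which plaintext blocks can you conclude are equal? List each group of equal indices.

ECB encrypts each block independently with the same key, so equal ciphertext blocks imply equal plaintext blocks.
C1 = C2 = C4 = 11, so P1 = P2 = P4.

P1 = P2 = P4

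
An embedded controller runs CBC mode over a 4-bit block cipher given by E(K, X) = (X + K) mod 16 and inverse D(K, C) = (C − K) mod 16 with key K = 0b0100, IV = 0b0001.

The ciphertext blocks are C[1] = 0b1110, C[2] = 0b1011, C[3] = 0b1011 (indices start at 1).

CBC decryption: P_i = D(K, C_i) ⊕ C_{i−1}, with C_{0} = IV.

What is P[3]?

P[3] = 0b1100

P[3]: D(K, 0b1011) = 0b0111; 0b0111 ⊕ 0b1011 = 0b1100.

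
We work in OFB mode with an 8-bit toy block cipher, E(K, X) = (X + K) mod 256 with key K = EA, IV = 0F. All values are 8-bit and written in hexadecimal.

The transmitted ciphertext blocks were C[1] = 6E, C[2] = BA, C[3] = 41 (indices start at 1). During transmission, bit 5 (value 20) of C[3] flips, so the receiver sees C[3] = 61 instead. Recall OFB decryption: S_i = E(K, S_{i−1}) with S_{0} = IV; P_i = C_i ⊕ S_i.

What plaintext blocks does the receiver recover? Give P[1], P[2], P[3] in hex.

P[1] = 97, P[2] = 59, P[3] = AC

Only C[3] changed, to 61. In OFB, a change in C_i flips the same bit in P_i only; the keystream is unaffected. Decrypting the received ciphertext:
P[1]: S = E(K, 0F) = F9; 6E ⊕ F9 = 97.
P[2]: S = E(K, F9) = E3; BA ⊕ E3 = 59.
P[3]: S = E(K, E3) = CD; 61 ⊕ CD = AC.
Blocks that differ from the original plaintext: P[3].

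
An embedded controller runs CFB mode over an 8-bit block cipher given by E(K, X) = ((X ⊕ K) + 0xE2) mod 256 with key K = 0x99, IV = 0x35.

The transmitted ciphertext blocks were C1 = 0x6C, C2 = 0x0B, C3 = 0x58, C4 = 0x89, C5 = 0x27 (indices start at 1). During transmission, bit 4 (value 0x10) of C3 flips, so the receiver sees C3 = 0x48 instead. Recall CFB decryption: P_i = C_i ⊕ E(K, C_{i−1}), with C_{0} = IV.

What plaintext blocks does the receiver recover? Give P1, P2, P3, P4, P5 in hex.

P1 = 0xE2, P2 = 0xDC, P3 = 0x3C, P4 = 0x3A, P5 = 0xD5

Only C3 changed, to 0x48. In CFB, a change in C_i flips the same bit in P_i and garbles P_{i+1}. Decrypting the received ciphertext:
P1: E(K, 0x35) = 0x8E; 0x6C ⊕ 0x8E = 0xE2.
P2: E(K, 0x6C) = 0xD7; 0x0B ⊕ 0xD7 = 0xDC.
P3: E(K, 0x0B) = 0x74; 0x48 ⊕ 0x74 = 0x3C.
P4: E(K, 0x48) = 0xB3; 0x89 ⊕ 0xB3 = 0x3A.
P5: E(K, 0x89) = 0xF2; 0x27 ⊕ 0xF2 = 0xD5.
Blocks that differ from the original plaintext: P3, P4.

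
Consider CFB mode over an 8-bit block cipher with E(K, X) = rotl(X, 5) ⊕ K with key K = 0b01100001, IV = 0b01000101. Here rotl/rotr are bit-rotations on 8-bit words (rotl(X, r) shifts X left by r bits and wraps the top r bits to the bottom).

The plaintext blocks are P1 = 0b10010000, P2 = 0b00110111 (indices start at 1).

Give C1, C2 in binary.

CFB encryption: C_i = P_i ⊕ E(K, C_{i−1}), with C_{0} = IV.
C1: E(K, 0b01000101) = 0b11001001; 0b10010000 ⊕ 0b11001001 = 0b01011001.
C2: E(K, 0b01011001) = 0b01001010; 0b00110111 ⊕ 0b01001010 = 0b01111101.

C1 = 0b01011001, C2 = 0b01111101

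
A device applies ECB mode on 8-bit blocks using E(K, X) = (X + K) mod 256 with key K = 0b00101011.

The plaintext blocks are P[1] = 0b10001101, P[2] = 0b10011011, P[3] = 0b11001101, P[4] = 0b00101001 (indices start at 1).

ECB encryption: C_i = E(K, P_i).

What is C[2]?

C[2] = 0b11000110

C[2]: E(K, 0b10011011) = 0b11000110.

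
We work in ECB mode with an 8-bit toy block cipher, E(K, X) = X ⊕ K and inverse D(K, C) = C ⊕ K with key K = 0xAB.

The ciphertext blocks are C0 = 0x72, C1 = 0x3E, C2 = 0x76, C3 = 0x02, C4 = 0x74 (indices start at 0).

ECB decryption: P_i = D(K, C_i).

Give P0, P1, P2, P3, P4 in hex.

P0: D(K, 0x72) = 0xD9.
P1: D(K, 0x3E) = 0x95.
P2: D(K, 0x76) = 0xDD.
P3: D(K, 0x02) = 0xA9.
P4: D(K, 0x74) = 0xDF.

P0 = 0xD9, P1 = 0x95, P2 = 0xDD, P3 = 0xA9, P4 = 0xDF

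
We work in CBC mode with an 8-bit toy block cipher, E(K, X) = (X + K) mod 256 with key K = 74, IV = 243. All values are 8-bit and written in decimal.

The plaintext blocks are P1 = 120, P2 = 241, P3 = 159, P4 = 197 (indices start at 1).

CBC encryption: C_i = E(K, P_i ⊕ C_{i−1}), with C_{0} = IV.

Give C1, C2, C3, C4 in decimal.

C1 = 213, C2 = 110, C3 = 59, C4 = 72

C1: P1 ⊕ 243 = 139; E(K, 139) = 213.
C2: P2 ⊕ 213 = 36; E(K, 36) = 110.
C3: P3 ⊕ 110 = 241; E(K, 241) = 59.
C4: P4 ⊕ 59 = 254; E(K, 254) = 72.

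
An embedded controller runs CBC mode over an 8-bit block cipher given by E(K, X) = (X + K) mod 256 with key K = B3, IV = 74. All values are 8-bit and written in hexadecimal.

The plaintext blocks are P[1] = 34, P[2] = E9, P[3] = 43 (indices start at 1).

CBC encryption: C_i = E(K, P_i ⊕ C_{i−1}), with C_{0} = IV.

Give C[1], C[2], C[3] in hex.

C[1]: P[1] ⊕ 74 = 40; E(K, 40) = F3.
C[2]: P[2] ⊕ F3 = 1A; E(K, 1A) = CD.
C[3]: P[3] ⊕ CD = 8E; E(K, 8E) = 41.

C[1] = F3, C[2] = CD, C[3] = 41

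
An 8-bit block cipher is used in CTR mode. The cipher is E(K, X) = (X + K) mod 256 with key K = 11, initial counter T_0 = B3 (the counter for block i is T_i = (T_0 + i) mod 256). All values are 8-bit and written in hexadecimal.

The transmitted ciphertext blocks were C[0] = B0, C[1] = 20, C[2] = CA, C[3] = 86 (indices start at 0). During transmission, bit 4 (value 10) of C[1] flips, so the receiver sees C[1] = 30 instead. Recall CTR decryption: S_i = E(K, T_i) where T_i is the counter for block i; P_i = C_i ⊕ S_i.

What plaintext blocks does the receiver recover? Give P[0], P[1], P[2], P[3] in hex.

P[0] = 74, P[1] = F5, P[2] = 0C, P[3] = 41

Only C[1] changed, to 30. In CTR, a change in C_i flips the same bit in P_i only; the keystream is unaffected. Decrypting the received ciphertext:
P[0]: T = B3, S = E(K, T) = C4; B0 ⊕ C4 = 74.
P[1]: T = B4, S = E(K, T) = C5; 30 ⊕ C5 = F5.
P[2]: T = B5, S = E(K, T) = C6; CA ⊕ C6 = 0C.
P[3]: T = B6, S = E(K, T) = C7; 86 ⊕ C7 = 41.
Blocks that differ from the original plaintext: P[1].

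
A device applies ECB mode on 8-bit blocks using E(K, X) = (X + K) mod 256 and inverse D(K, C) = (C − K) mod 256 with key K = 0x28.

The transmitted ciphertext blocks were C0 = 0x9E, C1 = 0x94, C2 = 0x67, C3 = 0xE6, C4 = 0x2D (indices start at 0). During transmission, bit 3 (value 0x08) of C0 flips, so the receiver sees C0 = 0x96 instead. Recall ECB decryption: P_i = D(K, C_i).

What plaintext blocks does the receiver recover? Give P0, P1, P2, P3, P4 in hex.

Only C0 changed, to 0x96. In ECB, a change in C_i affects only P_i. Decrypting the received ciphertext:
P0: D(K, 0x96) = 0x6E.
P1: D(K, 0x94) = 0x6C.
P2: D(K, 0x67) = 0x3F.
P3: D(K, 0xE6) = 0xBE.
P4: D(K, 0x2D) = 0x05.
Blocks that differ from the original plaintext: P0.

P0 = 0x6E, P1 = 0x6C, P2 = 0x3F, P3 = 0xBE, P4 = 0x05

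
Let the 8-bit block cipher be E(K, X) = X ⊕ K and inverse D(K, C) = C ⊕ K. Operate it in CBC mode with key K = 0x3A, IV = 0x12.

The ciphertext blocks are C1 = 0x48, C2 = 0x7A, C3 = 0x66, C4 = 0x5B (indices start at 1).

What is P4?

P4 = 0x07

CBC decryption: P_i = D(K, C_i) ⊕ C_{i−1}, with C_{0} = IV.
P4: D(K, 0x5B) = 0x61; 0x61 ⊕ 0x66 = 0x07.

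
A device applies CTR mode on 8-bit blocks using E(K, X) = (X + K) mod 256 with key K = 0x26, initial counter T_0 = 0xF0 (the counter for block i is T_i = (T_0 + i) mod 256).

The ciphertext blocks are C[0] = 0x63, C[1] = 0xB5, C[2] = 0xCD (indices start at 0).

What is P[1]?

P[1] = 0xA2

CTR decryption: S_i = E(K, T_i) where T_i is the counter for block i; P_i = C_i ⊕ S_i.
P[1]: T = 0xF1, S = E(K, T) = 0x17; 0xB5 ⊕ 0x17 = 0xA2.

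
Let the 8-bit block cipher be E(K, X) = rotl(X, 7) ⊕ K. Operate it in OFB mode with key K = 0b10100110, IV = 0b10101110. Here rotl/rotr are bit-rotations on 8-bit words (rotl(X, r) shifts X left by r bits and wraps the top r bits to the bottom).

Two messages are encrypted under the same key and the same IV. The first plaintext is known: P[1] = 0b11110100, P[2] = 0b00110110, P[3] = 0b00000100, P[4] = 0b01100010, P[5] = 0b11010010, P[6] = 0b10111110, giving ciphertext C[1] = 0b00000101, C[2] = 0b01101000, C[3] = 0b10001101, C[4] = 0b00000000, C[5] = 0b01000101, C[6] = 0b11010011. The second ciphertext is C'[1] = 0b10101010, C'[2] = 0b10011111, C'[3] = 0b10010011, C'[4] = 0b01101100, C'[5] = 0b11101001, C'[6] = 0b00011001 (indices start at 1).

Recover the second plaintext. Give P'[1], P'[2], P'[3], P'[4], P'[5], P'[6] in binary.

P'[1] = 0b01011011, P'[2] = 0b11000001, P'[3] = 0b00011010, P'[4] = 0b00001110, P'[5] = 0b01111110, P'[6] = 0b01110100

In OFB with a reused IV, both messages share the same keystream S_i, so C_i ⊕ C'_i = P_i ⊕ P'_i and thus P'_i = P_i ⊕ C_i ⊕ C'_i.
P'[1]: 0b11110100 ⊕ 0b00000101 ⊕ 0b10101010 = 0b01011011.
P'[2]: 0b00110110 ⊕ 0b01101000 ⊕ 0b10011111 = 0b11000001.
P'[3]: 0b00000100 ⊕ 0b10001101 ⊕ 0b10010011 = 0b00011010.
P'[4]: 0b01100010 ⊕ 0b00000000 ⊕ 0b01101100 = 0b00001110.
P'[5]: 0b11010010 ⊕ 0b01000101 ⊕ 0b11101001 = 0b01111110.
P'[6]: 0b10111110 ⊕ 0b11010011 ⊕ 0b00011001 = 0b01110100.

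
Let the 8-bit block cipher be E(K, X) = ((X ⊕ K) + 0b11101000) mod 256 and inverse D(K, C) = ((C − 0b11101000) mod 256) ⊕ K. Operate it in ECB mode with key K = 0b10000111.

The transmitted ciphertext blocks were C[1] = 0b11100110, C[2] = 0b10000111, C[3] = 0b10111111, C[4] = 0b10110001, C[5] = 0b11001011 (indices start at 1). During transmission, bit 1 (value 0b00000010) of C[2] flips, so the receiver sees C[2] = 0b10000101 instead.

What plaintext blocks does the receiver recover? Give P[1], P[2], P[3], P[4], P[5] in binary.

ECB decryption: P_i = D(K, C_i).
Only C[2] changed, to 0b10000101. In ECB, a change in C_i affects only P_i. Decrypting the received ciphertext:
P[1]: D(K, 0b11100110) = 0b01111001.
P[2]: D(K, 0b10000101) = 0b00011010.
P[3]: D(K, 0b10111111) = 0b01010000.
P[4]: D(K, 0b10110001) = 0b01001110.
P[5]: D(K, 0b11001011) = 0b01100100.
Blocks that differ from the original plaintext: P[2].

P[1] = 0b01111001, P[2] = 0b00011010, P[3] = 0b01010000, P[4] = 0b01001110, P[5] = 0b01100100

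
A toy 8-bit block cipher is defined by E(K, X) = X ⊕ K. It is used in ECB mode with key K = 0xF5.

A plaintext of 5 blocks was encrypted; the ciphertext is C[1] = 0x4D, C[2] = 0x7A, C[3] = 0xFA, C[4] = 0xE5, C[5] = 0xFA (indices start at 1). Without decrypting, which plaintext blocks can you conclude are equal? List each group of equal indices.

ECB encrypts each block independently with the same key, so equal ciphertext blocks imply equal plaintext blocks.
C[3] = C[5] = 0xFA, so P[3] = P[5].

P[3] = P[5]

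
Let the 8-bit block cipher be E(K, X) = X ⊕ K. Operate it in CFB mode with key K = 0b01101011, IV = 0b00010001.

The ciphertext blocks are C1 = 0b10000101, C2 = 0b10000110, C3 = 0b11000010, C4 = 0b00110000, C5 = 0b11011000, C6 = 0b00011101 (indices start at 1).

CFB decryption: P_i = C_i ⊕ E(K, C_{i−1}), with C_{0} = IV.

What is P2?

P2: E(K, 0b10000101) = 0b11101110; 0b10000110 ⊕ 0b11101110 = 0b01101000.

P2 = 0b01101000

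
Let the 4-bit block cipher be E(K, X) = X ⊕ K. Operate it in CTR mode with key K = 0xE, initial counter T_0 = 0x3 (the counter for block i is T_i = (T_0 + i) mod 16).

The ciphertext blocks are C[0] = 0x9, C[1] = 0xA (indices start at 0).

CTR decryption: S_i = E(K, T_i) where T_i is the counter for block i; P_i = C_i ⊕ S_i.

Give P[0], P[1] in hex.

P[0] = 0x4, P[1] = 0x0

P[0]: T = 0x3, S = E(K, T) = 0xD; 0x9 ⊕ 0xD = 0x4.
P[1]: T = 0x4, S = E(K, T) = 0xA; 0xA ⊕ 0xA = 0x0.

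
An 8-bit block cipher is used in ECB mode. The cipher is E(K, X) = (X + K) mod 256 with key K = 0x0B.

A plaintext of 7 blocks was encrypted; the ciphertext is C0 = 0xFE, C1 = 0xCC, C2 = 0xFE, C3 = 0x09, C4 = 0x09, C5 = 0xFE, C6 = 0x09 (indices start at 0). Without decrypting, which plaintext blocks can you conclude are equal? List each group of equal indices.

ECB encrypts each block independently with the same key, so equal ciphertext blocks imply equal plaintext blocks.
C0 = C2 = C5 = 0xFE, so P0 = P2 = P5.
C3 = C4 = C6 = 0x09, so P3 = P4 = P6.

P0 = P2 = P5; P3 = P4 = P6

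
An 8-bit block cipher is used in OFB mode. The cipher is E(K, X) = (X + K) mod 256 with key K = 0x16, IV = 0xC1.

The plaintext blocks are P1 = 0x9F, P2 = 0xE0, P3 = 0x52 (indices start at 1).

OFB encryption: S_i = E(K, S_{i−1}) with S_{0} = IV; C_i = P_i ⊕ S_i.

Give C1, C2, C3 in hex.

C1: S = E(K, 0xC1) = 0xD7; 0x9F ⊕ 0xD7 = 0x48.
C2: S = E(K, 0xD7) = 0xED; 0xE0 ⊕ 0xED = 0x0D.
C3: S = E(K, 0xED) = 0x03; 0x52 ⊕ 0x03 = 0x51.

C1 = 0x48, C2 = 0x0D, C3 = 0x51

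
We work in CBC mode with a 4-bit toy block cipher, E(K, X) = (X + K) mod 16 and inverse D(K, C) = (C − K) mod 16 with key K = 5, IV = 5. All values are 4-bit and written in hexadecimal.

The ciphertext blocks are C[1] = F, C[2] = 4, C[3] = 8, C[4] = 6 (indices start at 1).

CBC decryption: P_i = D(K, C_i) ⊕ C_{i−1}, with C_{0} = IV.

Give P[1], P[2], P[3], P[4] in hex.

P[1] = F, P[2] = 0, P[3] = 7, P[4] = 9

P[1]: D(K, F) = A; A ⊕ 5 = F.
P[2]: D(K, 4) = F; F ⊕ F = 0.
P[3]: D(K, 8) = 3; 3 ⊕ 4 = 7.
P[4]: D(K, 6) = 1; 1 ⊕ 8 = 9.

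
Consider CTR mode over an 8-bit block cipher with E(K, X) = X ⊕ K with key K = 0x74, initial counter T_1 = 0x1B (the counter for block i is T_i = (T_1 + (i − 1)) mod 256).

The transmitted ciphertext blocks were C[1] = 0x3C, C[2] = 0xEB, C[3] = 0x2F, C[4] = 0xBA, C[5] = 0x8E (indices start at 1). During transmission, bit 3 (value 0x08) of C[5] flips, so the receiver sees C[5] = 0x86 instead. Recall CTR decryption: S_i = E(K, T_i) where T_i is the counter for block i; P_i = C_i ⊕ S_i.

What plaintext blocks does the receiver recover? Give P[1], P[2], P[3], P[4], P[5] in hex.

Only C[5] changed, to 0x86. In CTR, a change in C_i flips the same bit in P_i only; the keystream is unaffected. Decrypting the received ciphertext:
P[1]: T = 0x1B, S = E(K, T) = 0x6F; 0x3C ⊕ 0x6F = 0x53.
P[2]: T = 0x1C, S = E(K, T) = 0x68; 0xEB ⊕ 0x68 = 0x83.
P[3]: T = 0x1D, S = E(K, T) = 0x69; 0x2F ⊕ 0x69 = 0x46.
P[4]: T = 0x1E, S = E(K, T) = 0x6A; 0xBA ⊕ 0x6A = 0xD0.
P[5]: T = 0x1F, S = E(K, T) = 0x6B; 0x86 ⊕ 0x6B = 0xED.
Blocks that differ from the original plaintext: P[5].

P[1] = 0x53, P[2] = 0x83, P[3] = 0x46, P[4] = 0xD0, P[5] = 0xED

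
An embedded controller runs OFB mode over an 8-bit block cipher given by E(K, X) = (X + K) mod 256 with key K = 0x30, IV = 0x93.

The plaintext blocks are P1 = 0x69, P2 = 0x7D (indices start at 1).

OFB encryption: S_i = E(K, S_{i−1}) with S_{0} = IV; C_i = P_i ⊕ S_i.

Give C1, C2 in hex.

C1 = 0xAA, C2 = 0x8E

C1: S = E(K, 0x93) = 0xC3; 0x69 ⊕ 0xC3 = 0xAA.
C2: S = E(K, 0xC3) = 0xF3; 0x7D ⊕ 0xF3 = 0x8E.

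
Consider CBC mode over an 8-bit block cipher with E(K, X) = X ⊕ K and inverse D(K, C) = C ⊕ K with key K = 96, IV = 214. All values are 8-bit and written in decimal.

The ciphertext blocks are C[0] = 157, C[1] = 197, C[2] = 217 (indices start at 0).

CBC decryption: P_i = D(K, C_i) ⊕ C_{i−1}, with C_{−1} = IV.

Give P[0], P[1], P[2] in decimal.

P[0] = 43, P[1] = 56, P[2] = 124

P[0]: D(K, 157) = 253; 253 ⊕ 214 = 43.
P[1]: D(K, 197) = 165; 165 ⊕ 157 = 56.
P[2]: D(K, 217) = 185; 185 ⊕ 197 = 124.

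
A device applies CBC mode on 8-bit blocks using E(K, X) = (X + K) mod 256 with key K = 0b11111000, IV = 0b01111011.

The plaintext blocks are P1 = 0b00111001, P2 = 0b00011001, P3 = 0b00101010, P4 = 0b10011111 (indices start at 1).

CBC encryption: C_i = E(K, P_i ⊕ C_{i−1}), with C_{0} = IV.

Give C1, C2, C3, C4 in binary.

C1: P1 ⊕ 0b01111011 = 0b01000010; E(K, 0b01000010) = 0b00111010.
C2: P2 ⊕ 0b00111010 = 0b00100011; E(K, 0b00100011) = 0b00011011.
C3: P3 ⊕ 0b00011011 = 0b00110001; E(K, 0b00110001) = 0b00101001.
C4: P4 ⊕ 0b00101001 = 0b10110110; E(K, 0b10110110) = 0b10101110.

C1 = 0b00111010, C2 = 0b00011011, C3 = 0b00101001, C4 = 0b10101110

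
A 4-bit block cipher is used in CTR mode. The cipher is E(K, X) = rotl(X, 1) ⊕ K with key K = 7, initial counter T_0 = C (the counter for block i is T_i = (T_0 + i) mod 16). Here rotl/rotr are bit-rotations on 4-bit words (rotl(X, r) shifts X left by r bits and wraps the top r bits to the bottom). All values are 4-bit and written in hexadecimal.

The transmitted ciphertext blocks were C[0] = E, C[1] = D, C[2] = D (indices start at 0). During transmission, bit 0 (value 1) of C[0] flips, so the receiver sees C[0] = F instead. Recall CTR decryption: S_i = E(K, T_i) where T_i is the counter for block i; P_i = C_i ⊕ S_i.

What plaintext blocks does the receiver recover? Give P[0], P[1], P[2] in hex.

Only C[0] changed, to F. In CTR, a change in C_i flips the same bit in P_i only; the keystream is unaffected. Decrypting the received ciphertext:
P[0]: T = C, S = E(K, T) = E; F ⊕ E = 1.
P[1]: T = D, S = E(K, T) = C; D ⊕ C = 1.
P[2]: T = E, S = E(K, T) = A; D ⊕ A = 7.
Blocks that differ from the original plaintext: P[0].

P[0] = 1, P[1] = 1, P[2] = 7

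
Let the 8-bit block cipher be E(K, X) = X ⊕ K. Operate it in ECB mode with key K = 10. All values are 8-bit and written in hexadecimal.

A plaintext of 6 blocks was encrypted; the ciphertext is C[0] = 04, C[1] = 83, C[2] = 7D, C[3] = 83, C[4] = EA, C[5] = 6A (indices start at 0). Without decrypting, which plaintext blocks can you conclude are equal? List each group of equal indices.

ECB encrypts each block independently with the same key, so equal ciphertext blocks imply equal plaintext blocks.
C[1] = C[3] = 83, so P[1] = P[3].

P[1] = P[3]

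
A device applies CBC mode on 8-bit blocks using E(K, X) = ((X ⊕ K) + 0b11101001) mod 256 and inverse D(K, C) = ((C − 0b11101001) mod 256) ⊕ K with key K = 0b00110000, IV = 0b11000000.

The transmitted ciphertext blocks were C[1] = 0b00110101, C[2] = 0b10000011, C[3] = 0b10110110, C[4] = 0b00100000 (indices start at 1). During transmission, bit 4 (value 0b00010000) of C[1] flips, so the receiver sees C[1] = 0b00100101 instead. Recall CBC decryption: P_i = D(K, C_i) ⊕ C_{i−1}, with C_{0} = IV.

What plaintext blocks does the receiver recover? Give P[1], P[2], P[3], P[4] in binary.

Only C[1] changed, to 0b00100101. In CBC, a change in C_i garbles P_i and flips the same bit in P_{i+1}. Decrypting the received ciphertext:
P[1]: D(K, 0b00100101) = 0b00001100; 0b00001100 ⊕ 0b11000000 = 0b11001100.
P[2]: D(K, 0b10000011) = 0b10101010; 0b10101010 ⊕ 0b00100101 = 0b10001111.
P[3]: D(K, 0b10110110) = 0b11111101; 0b11111101 ⊕ 0b10000011 = 0b01111110.
P[4]: D(K, 0b00100000) = 0b00000111; 0b00000111 ⊕ 0b10110110 = 0b10110001.
Blocks that differ from the original plaintext: P[1], P[2].

P[1] = 0b11001100, P[2] = 0b10001111, P[3] = 0b01111110, P[4] = 0b10110001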